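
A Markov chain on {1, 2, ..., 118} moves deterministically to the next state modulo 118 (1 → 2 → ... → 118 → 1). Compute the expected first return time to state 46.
E[T_46 | X_0 = 46] = 118

The chain cycles deterministically, so starting at state 46 it returns in exactly 118 steps. Equivalently, the stationary distribution is uniform π_j = 1/118 for every state j, so by Kac's formula E[T_46] = 1/π_46 = 118.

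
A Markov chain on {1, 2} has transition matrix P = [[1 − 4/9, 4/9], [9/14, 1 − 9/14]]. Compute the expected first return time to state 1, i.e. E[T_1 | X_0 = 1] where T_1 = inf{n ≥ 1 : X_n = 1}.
E[T_1 | X_0 = 1] = 1/π_1 = 137/81

For an irreducible recurrent Markov chain with stationary distribution π, E[T_i | X_0 = i] = 1/π_i (Kac's formula). Here π_1 = (9/14)/(4/9 + 9/14) = (9/14)/(137/126) = 81/137, so E[T_1 | X_0 = 1] = 1/π_1 = (4/9 + 9/14)/(9/14) = (137/126)/(9/14) = 137/81.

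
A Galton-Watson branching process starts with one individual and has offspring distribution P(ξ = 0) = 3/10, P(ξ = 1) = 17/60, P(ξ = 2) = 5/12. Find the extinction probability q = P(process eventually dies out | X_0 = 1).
q = 18/25

The pgf is f(s) = 3/10 + 17/60·s + 5/12·s². The extinction probability q is the smallest fixed point of f in [0, 1]. Setting s = f(s):
  5/12·s² + (17/60 − 1)·s + 3/10 = 0
  5/12·s² − (3/10 + 5/12)·s + 3/10 = 0
which factors as (s − 1)·(5/12·s − 3/10) = 0, giving roots s = 1 and s = (3/10)/(5/12) = 18/25.
Mean offspring μ = 17/60 + 2·5/12 = 67/60 > 1 (supercritical), so q < 1. The extinction probability is the smaller root: q = (3/10)/(5/12) = 18/25.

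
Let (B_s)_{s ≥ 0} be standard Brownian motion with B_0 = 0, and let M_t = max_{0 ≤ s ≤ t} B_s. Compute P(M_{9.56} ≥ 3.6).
P(M_{9.56} ≥ 3.6) = 2·P(B_{9.56} ≥ 3.6) = 2(1 − Φ(3.6/√9.56)) ≈ 0.2443

By the reflection principle for Brownian motion, P(M_t ≥ a) = 2 · P(B_t ≥ a) for a ≥ 0. Since B_t ~ N(0, t), P(B_t ≥ 3.6) = 1 − Φ(3.6/√t) = 1 − Φ(3.6/√9.56) = 1 − Φ(1.1643). So
  P(M_{9.56} ≥ 3.6) = 2(1 − Φ(1.1643)) ≈ 0.2443.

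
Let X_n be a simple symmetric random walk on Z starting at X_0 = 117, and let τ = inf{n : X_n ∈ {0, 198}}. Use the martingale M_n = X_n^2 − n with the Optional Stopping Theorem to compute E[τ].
E[τ] = 9477

M_n = X_n^2 − n is a martingale (since E[X_{n+1}^2 | F_n] = X_n^2 + 1). By OST (τ has finite mean in a bounded region), E[M_τ] = E[M_0] = X_0^2 − 0 = 117^2 = 13689. Also E[M_τ] = E[X_τ^2] − E[τ]. The walk exits at 0 or 198, with P(hit 198 first) = 117/198, so E[X_τ^2] = 198^2 · 117/198 + 0 = 23166. Thus E[τ] = E[X_τ^2] − E[M_τ] = 23166 − 13689 = 9477 = 117(198 − 117) = 9477.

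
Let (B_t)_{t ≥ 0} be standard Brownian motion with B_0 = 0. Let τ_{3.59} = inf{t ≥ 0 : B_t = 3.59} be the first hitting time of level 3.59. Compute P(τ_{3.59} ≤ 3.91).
P(τ_{3.59} ≤ 3.91) = 2(1 − Φ(3.59/√3.91)) = 2(1 − Φ(1.8155)) ≈ 0.0694

By the reflection principle for standard BM, P(τ_b ≤ t) = 2 · P(B_t ≥ b). Since B_t ~ N(0, t), P(B_t ≥ 3.59) = 1 − Φ(3.59/√t) = 1 − Φ(3.59/√3.91) = 1 − Φ(1.8155) ≈ 0.03472. Doubling: P(τ_{3.59} ≤ 3.91) ≈ 2 · 0.03472 = 0.06944 ≈ 0.0694.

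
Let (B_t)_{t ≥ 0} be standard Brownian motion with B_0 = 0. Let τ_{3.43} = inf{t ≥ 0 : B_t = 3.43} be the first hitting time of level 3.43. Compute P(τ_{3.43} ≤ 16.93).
P(τ_{3.43} ≤ 16.93) = 2(1 − Φ(3.43/√16.93)) = 2(1 − Φ(0.8336)) ≈ 0.4045

By the reflection principle for standard BM, P(τ_b ≤ t) = 2 · P(B_t ≥ b). Since B_t ~ N(0, t), P(B_t ≥ 3.43) = 1 − Φ(3.43/√t) = 1 − Φ(3.43/√16.93) = 1 − Φ(0.8336) ≈ 0.20225. Doubling: P(τ_{3.43} ≤ 16.93) ≈ 2 · 0.20225 = 0.40450 ≈ 0.4045.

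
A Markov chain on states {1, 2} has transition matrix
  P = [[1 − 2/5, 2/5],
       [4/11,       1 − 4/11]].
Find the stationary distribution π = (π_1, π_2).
π_1 = 10/21, π_2 = 11/21

Solve πP = π with π_1 + π_2 = 1. From πP = π: π_1 · (1 − 2/5) + π_2 · 4/11 = π_1 ⇒ π_2 · 4/11 = π_1 · 2/5 ⇒ π_2/π_1 = (2/5)/(4/11) = 11/10. Together with π_1 + π_2 = 1:
  π_1 = (4/11)/(2/5 + 4/11) = (4/11)/(42/55) = 10/21,
  π_2 = (2/5)/(2/5 + 4/11) = (2/5)/(42/55) = 11/21.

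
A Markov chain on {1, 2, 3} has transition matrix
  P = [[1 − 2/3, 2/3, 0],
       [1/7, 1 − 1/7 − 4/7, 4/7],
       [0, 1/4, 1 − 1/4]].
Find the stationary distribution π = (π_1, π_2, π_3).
π = (3/49, 2/7, 32/49)

This is a birth-death chain on three states, which satisfies detailed balance: π_1 · P_{12} = π_2 · P_{21} and π_2 · P_{23} = π_3 · P_{32}.
From π_1 · 2/3 = π_2 · 1/7: π_2/π_1 = (2/3)/(1/7) = 14/3.
From π_2 · 4/7 = π_3 · 1/4: π_3/π_2 = (4/7)/(1/4) = 16/7.
Take π_1 proportional to 1; then unnormalized π = (1, 14/3, 32/3). Normalize by dividing by the sum 49/3:
  π = (3/49, 2/7, 32/49).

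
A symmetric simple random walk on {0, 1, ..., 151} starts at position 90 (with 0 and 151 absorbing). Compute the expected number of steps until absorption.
E[τ | X_0 = 90] = 5490

Let v_k = E[τ | X_0 = k]. Boundary: v_0 = v_151 = 0. Recurrence: v_k = 1 + (v_{k-1} + v_{k+1})/2 for 1 ≤ k ≤ 150. The particular solution to v_k − (v_{k-1} + v_{k+1})/2 = 1 is v_k = −k^2. Adding homogeneous solution A + B k and matching boundaries gives v_k = k (151 − k). Substituting k = 90: v_90 = 90 · 61 = 5490.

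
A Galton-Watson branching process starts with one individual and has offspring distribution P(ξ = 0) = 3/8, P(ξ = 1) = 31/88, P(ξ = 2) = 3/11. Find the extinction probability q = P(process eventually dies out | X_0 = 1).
q = 1

Mean offspring μ = 0·3/8 + 1·31/88 + 2·3/11 = 79/88 ≤ 1. For μ ≤ 1 with offspring not concentrated at 1, the Galton-Watson process goes extinct almost surely, so q = 1.
(Algebraic check: The pgf is f(s) = 3/8 + 31/88·s + 3/11·s². The extinction probability q is the smallest fixed point of f in [0, 1]. Setting s = f(s):
  3/11·s² + (31/88 − 1)·s + 3/8 = 0
  3/11·s² − (3/8 + 3/11)·s + 3/8 = 0
which factors as (s − 1)·(3/11·s − 3/8) = 0, giving roots s = 1 and s = (3/8)/(3/11) = 11/8. Since 11/8 ≥ 1, the smallest root in [0, 1] is s = 1.)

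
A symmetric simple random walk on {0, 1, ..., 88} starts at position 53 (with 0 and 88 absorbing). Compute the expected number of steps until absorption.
E[τ | X_0 = 53] = 1855

Let v_k = E[τ | X_0 = k]. Boundary: v_0 = v_88 = 0. Recurrence: v_k = 1 + (v_{k-1} + v_{k+1})/2 for 1 ≤ k ≤ 87. The particular solution to v_k − (v_{k-1} + v_{k+1})/2 = 1 is v_k = −k^2. Adding homogeneous solution A + B k and matching boundaries gives v_k = k (88 − k). Substituting k = 53: v_53 = 53 · 35 = 1855.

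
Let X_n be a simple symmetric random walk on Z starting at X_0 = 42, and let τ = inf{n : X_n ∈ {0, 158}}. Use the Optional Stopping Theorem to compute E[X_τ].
E[X_τ] = 42

X_n is a martingale and τ is a bounded-mean stopping time (indeed τ is finite a.s. with bounded expectation since the walk is in a bounded region). By the OST, E[X_τ] = E[X_0] = 42. Equivalently: E[X_τ] = 158 · P(hit 158 first) + 0 · P(hit 0 first) = 158 · (42/158) = 42.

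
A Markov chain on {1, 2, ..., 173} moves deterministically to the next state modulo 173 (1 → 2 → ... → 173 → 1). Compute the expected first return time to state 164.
E[T_164 | X_0 = 164] = 173

The chain cycles deterministically, so starting at state 164 it returns in exactly 173 steps. Equivalently, the stationary distribution is uniform π_j = 1/173 for every state j, so by Kac's formula E[T_164] = 1/π_164 = 173.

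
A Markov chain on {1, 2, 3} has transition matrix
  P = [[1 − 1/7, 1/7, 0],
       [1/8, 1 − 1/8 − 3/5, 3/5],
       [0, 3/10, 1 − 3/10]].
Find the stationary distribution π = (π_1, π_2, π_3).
π = (7/31, 8/31, 16/31)

This is a birth-death chain on three states, which satisfies detailed balance: π_1 · P_{12} = π_2 · P_{21} and π_2 · P_{23} = π_3 · P_{32}.
From π_1 · 1/7 = π_2 · 1/8: π_2/π_1 = (1/7)/(1/8) = 8/7.
From π_2 · 3/5 = π_3 · 3/10: π_3/π_2 = (3/5)/(3/10) = 2.
Take π_1 proportional to 1; then unnormalized π = (1, 8/7, 16/7). Normalize by dividing by the sum 31/7:
  π = (7/31, 8/31, 16/31).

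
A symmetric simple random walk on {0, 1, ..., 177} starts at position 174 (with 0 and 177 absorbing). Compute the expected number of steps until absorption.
E[τ | X_0 = 174] = 522

Let v_k = E[τ | X_0 = k]. Boundary: v_0 = v_177 = 0. Recurrence: v_k = 1 + (v_{k-1} + v_{k+1})/2 for 1 ≤ k ≤ 176. The particular solution to v_k − (v_{k-1} + v_{k+1})/2 = 1 is v_k = −k^2. Adding homogeneous solution A + B k and matching boundaries gives v_k = k (177 − k). Substituting k = 174: v_174 = 174 · 3 = 522.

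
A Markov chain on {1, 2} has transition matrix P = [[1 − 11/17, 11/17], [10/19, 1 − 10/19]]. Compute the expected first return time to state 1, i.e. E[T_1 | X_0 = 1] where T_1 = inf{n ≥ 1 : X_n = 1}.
E[T_1 | X_0 = 1] = 1/π_1 = 379/170

For an irreducible recurrent Markov chain with stationary distribution π, E[T_i | X_0 = i] = 1/π_i (Kac's formula). Here π_1 = (10/19)/(11/17 + 10/19) = (10/19)/(379/323) = 170/379, so E[T_1 | X_0 = 1] = 1/π_1 = (11/17 + 10/19)/(10/19) = (379/323)/(10/19) = 379/170.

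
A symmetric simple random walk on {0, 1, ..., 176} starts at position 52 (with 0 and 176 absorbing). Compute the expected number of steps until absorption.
E[τ | X_0 = 52] = 6448

Let v_k = E[τ | X_0 = k]. Boundary: v_0 = v_176 = 0. Recurrence: v_k = 1 + (v_{k-1} + v_{k+1})/2 for 1 ≤ k ≤ 175. The particular solution to v_k − (v_{k-1} + v_{k+1})/2 = 1 is v_k = −k^2. Adding homogeneous solution A + B k and matching boundaries gives v_k = k (176 − k). Substituting k = 52: v_52 = 52 · 124 = 6448.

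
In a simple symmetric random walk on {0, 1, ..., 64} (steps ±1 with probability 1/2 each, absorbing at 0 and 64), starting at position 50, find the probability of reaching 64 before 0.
P(hit 64 before 0) = 50/64 = 25/32

Let u_k = P(hit 64 before 0 | start at k). Then u_0 = 0, u_64 = 1, and u_k = u_{k-1}/2 + u_{k+1}/2 for 1 ≤ k ≤ 63. This harmonic recurrence is solved by u_k = k/64, giving u_50 = 50/64 = 25/32.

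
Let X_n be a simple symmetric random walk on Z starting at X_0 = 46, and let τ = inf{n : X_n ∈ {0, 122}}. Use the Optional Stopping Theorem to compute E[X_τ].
E[X_τ] = 46

X_n is a martingale and τ is a bounded-mean stopping time (indeed τ is finite a.s. with bounded expectation since the walk is in a bounded region). By the OST, E[X_τ] = E[X_0] = 46. Equivalently: E[X_τ] = 122 · P(hit 122 first) + 0 · P(hit 0 first) = 122 · (46/122) = 46.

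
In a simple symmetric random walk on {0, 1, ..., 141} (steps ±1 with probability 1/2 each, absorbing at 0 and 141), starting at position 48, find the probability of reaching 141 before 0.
P(hit 141 before 0) = 48/141 = 16/47

Let u_k = P(hit 141 before 0 | start at k). Then u_0 = 0, u_141 = 1, and u_k = u_{k-1}/2 + u_{k+1}/2 for 1 ≤ k ≤ 140. This harmonic recurrence is solved by u_k = k/141, giving u_48 = 48/141 = 16/47.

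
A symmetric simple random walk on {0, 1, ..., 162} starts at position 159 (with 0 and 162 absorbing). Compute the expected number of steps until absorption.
E[τ | X_0 = 159] = 477

Let v_k = E[τ | X_0 = k]. Boundary: v_0 = v_162 = 0. Recurrence: v_k = 1 + (v_{k-1} + v_{k+1})/2 for 1 ≤ k ≤ 161. The particular solution to v_k − (v_{k-1} + v_{k+1})/2 = 1 is v_k = −k^2. Adding homogeneous solution A + B k and matching boundaries gives v_k = k (162 − k). Substituting k = 159: v_159 = 159 · 3 = 477.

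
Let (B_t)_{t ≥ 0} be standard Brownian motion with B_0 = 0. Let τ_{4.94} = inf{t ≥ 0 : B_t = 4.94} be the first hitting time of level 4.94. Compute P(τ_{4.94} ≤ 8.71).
P(τ_{4.94} ≤ 8.71) = 2(1 − Φ(4.94/√8.71)) = 2(1 − Φ(1.6739)) ≈ 0.0942

By the reflection principle for standard BM, P(τ_b ≤ t) = 2 · P(B_t ≥ b). Since B_t ~ N(0, t), P(B_t ≥ 4.94) = 1 − Φ(4.94/√t) = 1 − Φ(4.94/√8.71) = 1 − Φ(1.6739) ≈ 0.04708. Doubling: P(τ_{4.94} ≤ 8.71) ≈ 2 · 0.04708 = 0.09416 ≈ 0.0942.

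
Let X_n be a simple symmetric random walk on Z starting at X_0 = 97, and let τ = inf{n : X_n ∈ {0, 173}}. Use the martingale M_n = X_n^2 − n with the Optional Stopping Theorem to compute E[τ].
E[τ] = 7372

M_n = X_n^2 − n is a martingale (since E[X_{n+1}^2 | F_n] = X_n^2 + 1). By OST (τ has finite mean in a bounded region), E[M_τ] = E[M_0] = X_0^2 − 0 = 97^2 = 9409. Also E[M_τ] = E[X_τ^2] − E[τ]. The walk exits at 0 or 173, with P(hit 173 first) = 97/173, so E[X_τ^2] = 173^2 · 97/173 + 0 = 16781. Thus E[τ] = E[X_τ^2] − E[M_τ] = 16781 − 9409 = 7372 = 97(173 − 97) = 7372.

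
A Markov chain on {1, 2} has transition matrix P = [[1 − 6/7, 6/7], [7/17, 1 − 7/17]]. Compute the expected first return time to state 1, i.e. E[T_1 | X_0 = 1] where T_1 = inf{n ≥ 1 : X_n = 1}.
E[T_1 | X_0 = 1] = 1/π_1 = 151/49

For an irreducible recurrent Markov chain with stationary distribution π, E[T_i | X_0 = i] = 1/π_i (Kac's formula). Here π_1 = (7/17)/(6/7 + 7/17) = (7/17)/(151/119) = 49/151, so E[T_1 | X_0 = 1] = 1/π_1 = (6/7 + 7/17)/(7/17) = (151/119)/(7/17) = 151/49.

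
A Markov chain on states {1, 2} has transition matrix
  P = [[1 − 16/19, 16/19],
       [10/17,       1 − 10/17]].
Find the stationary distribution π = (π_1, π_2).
π_1 = 95/231, π_2 = 136/231

Solve πP = π with π_1 + π_2 = 1. From πP = π: π_1 · (1 − 16/19) + π_2 · 10/17 = π_1 ⇒ π_2 · 10/17 = π_1 · 16/19 ⇒ π_2/π_1 = (16/19)/(10/17) = 136/95. Together with π_1 + π_2 = 1:
  π_1 = (10/17)/(16/19 + 10/17) = (10/17)/(462/323) = 95/231,
  π_2 = (16/19)/(16/19 + 10/17) = (16/19)/(462/323) = 136/231.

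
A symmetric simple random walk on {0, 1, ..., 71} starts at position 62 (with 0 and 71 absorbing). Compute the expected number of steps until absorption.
E[τ | X_0 = 62] = 558

Let v_k = E[τ | X_0 = k]. Boundary: v_0 = v_71 = 0. Recurrence: v_k = 1 + (v_{k-1} + v_{k+1})/2 for 1 ≤ k ≤ 70. The particular solution to v_k − (v_{k-1} + v_{k+1})/2 = 1 is v_k = −k^2. Adding homogeneous solution A + B k and matching boundaries gives v_k = k (71 − k). Substituting k = 62: v_62 = 62 · 9 = 558.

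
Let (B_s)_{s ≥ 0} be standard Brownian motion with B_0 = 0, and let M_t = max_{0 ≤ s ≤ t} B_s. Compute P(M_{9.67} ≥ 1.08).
P(M_{9.67} ≥ 1.08) = 2·P(B_{9.67} ≥ 1.08) = 2(1 − Φ(1.08/√9.67)) ≈ 0.7284

By the reflection principle for Brownian motion, P(M_t ≥ a) = 2 · P(B_t ≥ a) for a ≥ 0. Since B_t ~ N(0, t), P(B_t ≥ 1.08) = 1 − Φ(1.08/√t) = 1 − Φ(1.08/√9.67) = 1 − Φ(0.3473). So
  P(M_{9.67} ≥ 1.08) = 2(1 − Φ(0.3473)) ≈ 0.7284.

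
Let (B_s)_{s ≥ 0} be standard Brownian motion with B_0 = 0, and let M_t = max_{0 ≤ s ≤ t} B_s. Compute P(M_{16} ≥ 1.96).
P(M_{16} ≥ 1.96) = 2·P(B_{16} ≥ 1.96) = 2(1 − Φ(1.96/√16)) ≈ 0.6241

By the reflection principle for Brownian motion, P(M_t ≥ a) = 2 · P(B_t ≥ a) for a ≥ 0. Since B_t ~ N(0, t), P(B_t ≥ 1.96) = 1 − Φ(1.96/√t) = 1 − Φ(1.96/√16) = 1 − Φ(0.4900). So
  P(M_{16} ≥ 1.96) = 2(1 − Φ(0.4900)) ≈ 0.6241.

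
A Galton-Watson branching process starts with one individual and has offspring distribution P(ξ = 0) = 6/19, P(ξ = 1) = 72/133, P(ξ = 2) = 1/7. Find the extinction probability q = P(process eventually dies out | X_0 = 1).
q = 1

Mean offspring μ = 0·6/19 + 1·72/133 + 2·1/7 = 110/133 ≤ 1. For μ ≤ 1 with offspring not concentrated at 1, the Galton-Watson process goes extinct almost surely, so q = 1.
(Algebraic check: The pgf is f(s) = 6/19 + 72/133·s + 1/7·s². The extinction probability q is the smallest fixed point of f in [0, 1]. Setting s = f(s):
  1/7·s² + (72/133 − 1)·s + 6/19 = 0
  1/7·s² − (6/19 + 1/7)·s + 6/19 = 0
which factors as (s − 1)·(1/7·s − 6/19) = 0, giving roots s = 1 and s = (6/19)/(1/7) = 42/19. Since 42/19 ≥ 1, the smallest root in [0, 1] is s = 1.)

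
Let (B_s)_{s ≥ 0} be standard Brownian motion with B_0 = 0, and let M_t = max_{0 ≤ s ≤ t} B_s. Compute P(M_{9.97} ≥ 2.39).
P(M_{9.97} ≥ 2.39) = 2·P(B_{9.97} ≥ 2.39) = 2(1 − Φ(2.39/√9.97)) ≈ 0.4491

By the reflection principle for Brownian motion, P(M_t ≥ a) = 2 · P(B_t ≥ a) for a ≥ 0. Since B_t ~ N(0, t), P(B_t ≥ 2.39) = 1 − Φ(2.39/√t) = 1 − Φ(2.39/√9.97) = 1 − Φ(0.7569). So
  P(M_{9.97} ≥ 2.39) = 2(1 − Φ(0.7569)) ≈ 0.4491.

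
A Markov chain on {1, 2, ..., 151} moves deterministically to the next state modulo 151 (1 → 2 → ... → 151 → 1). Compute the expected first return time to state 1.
E[T_1 | X_0 = 1] = 151

The chain cycles deterministically, so starting at state 1 it returns in exactly 151 steps. Equivalently, the stationary distribution is uniform π_j = 1/151 for every state j, so by Kac's formula E[T_1] = 1/π_1 = 151.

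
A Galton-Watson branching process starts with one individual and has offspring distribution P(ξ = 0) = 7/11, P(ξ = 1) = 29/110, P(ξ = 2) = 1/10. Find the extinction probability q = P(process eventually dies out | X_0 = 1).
q = 1

Mean offspring μ = 0·7/11 + 1·29/110 + 2·1/10 = 51/110 ≤ 1. For μ ≤ 1 with offspring not concentrated at 1, the Galton-Watson process goes extinct almost surely, so q = 1.
(Algebraic check: The pgf is f(s) = 7/11 + 29/110·s + 1/10·s². The extinction probability q is the smallest fixed point of f in [0, 1]. Setting s = f(s):
  1/10·s² + (29/110 − 1)·s + 7/11 = 0
  1/10·s² − (7/11 + 1/10)·s + 7/11 = 0
which factors as (s − 1)·(1/10·s − 7/11) = 0, giving roots s = 1 and s = (7/11)/(1/10) = 70/11. Since 70/11 ≥ 1, the smallest root in [0, 1] is s = 1.)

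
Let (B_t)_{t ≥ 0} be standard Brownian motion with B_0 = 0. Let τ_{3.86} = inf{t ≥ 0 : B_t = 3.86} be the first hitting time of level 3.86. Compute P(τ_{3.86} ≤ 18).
P(τ_{3.86} ≤ 18) = 2(1 − Φ(3.86/√18)) = 2(1 − Φ(0.9098)) ≈ 0.3629

By the reflection principle for standard BM, P(τ_b ≤ t) = 2 · P(B_t ≥ b). Since B_t ~ N(0, t), P(B_t ≥ 3.86) = 1 − Φ(3.86/√t) = 1 − Φ(3.86/√18) = 1 − Φ(0.9098) ≈ 0.18146. Doubling: P(τ_{3.86} ≤ 18) ≈ 2 · 0.18146 = 0.36292 ≈ 0.3629.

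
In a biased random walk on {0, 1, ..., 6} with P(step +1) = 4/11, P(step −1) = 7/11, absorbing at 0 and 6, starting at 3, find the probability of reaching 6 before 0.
P(hit 6 before 0) = (1 − (7/4)^3) / (1 − (7/4)^6) = 64/407

Let u_k denote P(reach 6 before 0 | start at k). Boundary: u_0 = 0, u_6 = 1. Recurrence: u_k = 4/11·u_{k+1} + 7/11·u_{k-1} for 1 ≤ k ≤ 5. Try u_k = A + B·r^k with r = q/p = (7/11)/(4/11) = 7/4. Substitution satisfies the recurrence; boundary conditions give:
  u_k = (1 − r^k) / (1 − r^N) = (1 − (7/4)^3) / (1 − (7/4)^6) = 64/407.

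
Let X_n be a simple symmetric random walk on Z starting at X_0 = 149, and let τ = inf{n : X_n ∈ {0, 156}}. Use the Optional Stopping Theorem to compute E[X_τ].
E[X_τ] = 149

X_n is a martingale and τ is a bounded-mean stopping time (indeed τ is finite a.s. with bounded expectation since the walk is in a bounded region). By the OST, E[X_τ] = E[X_0] = 149. Equivalently: E[X_τ] = 156 · P(hit 156 first) + 0 · P(hit 0 first) = 156 · (149/156) = 149.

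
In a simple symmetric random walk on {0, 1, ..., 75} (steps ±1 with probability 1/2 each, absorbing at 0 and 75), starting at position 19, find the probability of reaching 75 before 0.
P(hit 75 before 0) = 19/75

Let u_k = P(hit 75 before 0 | start at k). Then u_0 = 0, u_75 = 1, and u_k = u_{k-1}/2 + u_{k+1}/2 for 1 ≤ k ≤ 74. This harmonic recurrence is solved by u_k = k/75, giving u_19 = 19/75.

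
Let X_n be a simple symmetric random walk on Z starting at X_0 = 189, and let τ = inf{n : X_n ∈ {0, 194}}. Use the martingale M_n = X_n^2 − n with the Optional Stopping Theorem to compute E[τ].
E[τ] = 945

M_n = X_n^2 − n is a martingale (since E[X_{n+1}^2 | F_n] = X_n^2 + 1). By OST (τ has finite mean in a bounded region), E[M_τ] = E[M_0] = X_0^2 − 0 = 189^2 = 35721. Also E[M_τ] = E[X_τ^2] − E[τ]. The walk exits at 0 or 194, with P(hit 194 first) = 189/194, so E[X_τ^2] = 194^2 · 189/194 + 0 = 36666. Thus E[τ] = E[X_τ^2] − E[M_τ] = 36666 − 35721 = 945 = 189(194 − 189) = 945.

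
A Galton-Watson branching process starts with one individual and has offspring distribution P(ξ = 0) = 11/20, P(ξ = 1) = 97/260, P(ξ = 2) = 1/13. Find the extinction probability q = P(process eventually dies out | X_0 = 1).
q = 1

Mean offspring μ = 0·11/20 + 1·97/260 + 2·1/13 = 137/260 ≤ 1. For μ ≤ 1 with offspring not concentrated at 1, the Galton-Watson process goes extinct almost surely, so q = 1.
(Algebraic check: The pgf is f(s) = 11/20 + 97/260·s + 1/13·s². The extinction probability q is the smallest fixed point of f in [0, 1]. Setting s = f(s):
  1/13·s² + (97/260 − 1)·s + 11/20 = 0
  1/13·s² − (11/20 + 1/13)·s + 11/20 = 0
which factors as (s − 1)·(1/13·s − 11/20) = 0, giving roots s = 1 and s = (11/20)/(1/13) = 143/20. Since 143/20 ≥ 1, the smallest root in [0, 1] is s = 1.)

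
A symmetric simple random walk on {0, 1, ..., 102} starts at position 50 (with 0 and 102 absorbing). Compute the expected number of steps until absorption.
E[τ | X_0 = 50] = 2600

Let v_k = E[τ | X_0 = k]. Boundary: v_0 = v_102 = 0. Recurrence: v_k = 1 + (v_{k-1} + v_{k+1})/2 for 1 ≤ k ≤ 101. The particular solution to v_k − (v_{k-1} + v_{k+1})/2 = 1 is v_k = −k^2. Adding homogeneous solution A + B k and matching boundaries gives v_k = k (102 − k). Substituting k = 50: v_50 = 50 · 52 = 2600.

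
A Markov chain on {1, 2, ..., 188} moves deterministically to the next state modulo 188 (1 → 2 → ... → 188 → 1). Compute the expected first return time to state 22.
E[T_22 | X_0 = 22] = 188

The chain cycles deterministically, so starting at state 22 it returns in exactly 188 steps. Equivalently, the stationary distribution is uniform π_j = 1/188 for every state j, so by Kac's formula E[T_22] = 1/π_22 = 188.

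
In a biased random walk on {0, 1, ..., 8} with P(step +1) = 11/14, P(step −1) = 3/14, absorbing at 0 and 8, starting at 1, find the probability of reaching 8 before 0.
P(hit 8 before 0) = (1 − (3/11)^1) / (1 − (3/11)^8) = 19487171/26794040

Let u_k denote P(reach 8 before 0 | start at k). Boundary: u_0 = 0, u_8 = 1. Recurrence: u_k = 11/14·u_{k+1} + 3/14·u_{k-1} for 1 ≤ k ≤ 7. Try u_k = A + B·r^k with r = q/p = (3/14)/(11/14) = 3/11. Substitution satisfies the recurrence; boundary conditions give:
  u_k = (1 − r^k) / (1 − r^N) = (1 − (3/11)^1) / (1 − (3/11)^8) = 19487171/26794040.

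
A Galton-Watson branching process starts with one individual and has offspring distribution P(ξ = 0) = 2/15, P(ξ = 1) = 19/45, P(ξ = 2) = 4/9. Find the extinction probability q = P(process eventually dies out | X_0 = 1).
q = 3/10

The pgf is f(s) = 2/15 + 19/45·s + 4/9·s². The extinction probability q is the smallest fixed point of f in [0, 1]. Setting s = f(s):
  4/9·s² + (19/45 − 1)·s + 2/15 = 0
  4/9·s² − (2/15 + 4/9)·s + 2/15 = 0
which factors as (s − 1)·(4/9·s − 2/15) = 0, giving roots s = 1 and s = (2/15)/(4/9) = 3/10.
Mean offspring μ = 19/45 + 2·4/9 = 59/45 > 1 (supercritical), so q < 1. The extinction probability is the smaller root: q = (2/15)/(4/9) = 3/10.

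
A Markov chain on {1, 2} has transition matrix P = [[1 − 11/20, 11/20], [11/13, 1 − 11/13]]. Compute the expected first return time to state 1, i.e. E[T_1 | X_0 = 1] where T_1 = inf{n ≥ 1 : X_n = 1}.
E[T_1 | X_0 = 1] = 1/π_1 = 33/20

For an irreducible recurrent Markov chain with stationary distribution π, E[T_i | X_0 = i] = 1/π_i (Kac's formula). Here π_1 = (11/13)/(11/20 + 11/13) = (11/13)/(363/260) = 20/33, so E[T_1 | X_0 = 1] = 1/π_1 = (11/20 + 11/13)/(11/13) = (363/260)/(11/13) = 33/20.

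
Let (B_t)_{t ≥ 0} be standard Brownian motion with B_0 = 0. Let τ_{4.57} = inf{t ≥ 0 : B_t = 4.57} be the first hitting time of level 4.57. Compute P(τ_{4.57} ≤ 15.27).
P(τ_{4.57} ≤ 15.27) = 2(1 − Φ(4.57/√15.27)) = 2(1 − Φ(1.1695)) ≈ 0.2422

By the reflection principle for standard BM, P(τ_b ≤ t) = 2 · P(B_t ≥ b). Since B_t ~ N(0, t), P(B_t ≥ 4.57) = 1 − Φ(4.57/√t) = 1 − Φ(4.57/√15.27) = 1 − Φ(1.1695) ≈ 0.12110. Doubling: P(τ_{4.57} ≤ 15.27) ≈ 2 · 0.12110 = 0.24220 ≈ 0.2422.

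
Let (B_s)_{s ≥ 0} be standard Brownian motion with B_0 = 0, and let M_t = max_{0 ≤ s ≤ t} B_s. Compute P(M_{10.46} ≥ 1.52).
P(M_{10.46} ≥ 1.52) = 2·P(B_{10.46} ≥ 1.52) = 2(1 − Φ(1.52/√10.46)) ≈ 0.6384

By the reflection principle for Brownian motion, P(M_t ≥ a) = 2 · P(B_t ≥ a) for a ≥ 0. Since B_t ~ N(0, t), P(B_t ≥ 1.52) = 1 − Φ(1.52/√t) = 1 − Φ(1.52/√10.46) = 1 − Φ(0.4700). So
  P(M_{10.46} ≥ 1.52) = 2(1 − Φ(0.4700)) ≈ 0.6384.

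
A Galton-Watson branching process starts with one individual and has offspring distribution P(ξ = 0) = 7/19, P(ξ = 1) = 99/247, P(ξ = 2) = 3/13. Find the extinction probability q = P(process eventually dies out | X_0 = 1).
q = 1

Mean offspring μ = 0·7/19 + 1·99/247 + 2·3/13 = 213/247 ≤ 1. For μ ≤ 1 with offspring not concentrated at 1, the Galton-Watson process goes extinct almost surely, so q = 1.
(Algebraic check: The pgf is f(s) = 7/19 + 99/247·s + 3/13·s². The extinction probability q is the smallest fixed point of f in [0, 1]. Setting s = f(s):
  3/13·s² + (99/247 − 1)·s + 7/19 = 0
  3/13·s² − (7/19 + 3/13)·s + 7/19 = 0
which factors as (s − 1)·(3/13·s − 7/19) = 0, giving roots s = 1 and s = (7/19)/(3/13) = 91/57. Since 91/57 ≥ 1, the smallest root in [0, 1] is s = 1.)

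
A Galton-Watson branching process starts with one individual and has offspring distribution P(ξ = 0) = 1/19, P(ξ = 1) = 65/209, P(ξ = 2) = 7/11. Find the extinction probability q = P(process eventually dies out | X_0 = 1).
q = 11/133

The pgf is f(s) = 1/19 + 65/209·s + 7/11·s². The extinction probability q is the smallest fixed point of f in [0, 1]. Setting s = f(s):
  7/11·s² + (65/209 − 1)·s + 1/19 = 0
  7/11·s² − (1/19 + 7/11)·s + 1/19 = 0
which factors as (s − 1)·(7/11·s − 1/19) = 0, giving roots s = 1 and s = (1/19)/(7/11) = 11/133.
Mean offspring μ = 65/209 + 2·7/11 = 331/209 > 1 (supercritical), so q < 1. The extinction probability is the smaller root: q = (1/19)/(7/11) = 11/133.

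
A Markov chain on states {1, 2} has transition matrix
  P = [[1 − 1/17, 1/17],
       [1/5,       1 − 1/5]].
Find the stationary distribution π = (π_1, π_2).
π_1 = 17/22, π_2 = 5/22

Solve πP = π with π_1 + π_2 = 1. From πP = π: π_1 · (1 − 1/17) + π_2 · 1/5 = π_1 ⇒ π_2 · 1/5 = π_1 · 1/17 ⇒ π_2/π_1 = (1/17)/(1/5) = 5/17. Together with π_1 + π_2 = 1:
  π_1 = (1/5)/(1/17 + 1/5) = (1/5)/(22/85) = 17/22,
  π_2 = (1/17)/(1/17 + 1/5) = (1/17)/(22/85) = 5/22.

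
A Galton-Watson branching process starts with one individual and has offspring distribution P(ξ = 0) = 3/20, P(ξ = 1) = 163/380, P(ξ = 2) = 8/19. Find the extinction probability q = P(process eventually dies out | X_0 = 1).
q = 57/160

The pgf is f(s) = 3/20 + 163/380·s + 8/19·s². The extinction probability q is the smallest fixed point of f in [0, 1]. Setting s = f(s):
  8/19·s² + (163/380 − 1)·s + 3/20 = 0
  8/19·s² − (3/20 + 8/19)·s + 3/20 = 0
which factors as (s − 1)·(8/19·s − 3/20) = 0, giving roots s = 1 and s = (3/20)/(8/19) = 57/160.
Mean offspring μ = 163/380 + 2·8/19 = 483/380 > 1 (supercritical), so q < 1. The extinction probability is the smaller root: q = (3/20)/(8/19) = 57/160.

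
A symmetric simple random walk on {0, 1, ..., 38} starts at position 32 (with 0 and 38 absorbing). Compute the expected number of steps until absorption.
E[τ | X_0 = 32] = 192

Let v_k = E[τ | X_0 = k]. Boundary: v_0 = v_38 = 0. Recurrence: v_k = 1 + (v_{k-1} + v_{k+1})/2 for 1 ≤ k ≤ 37. The particular solution to v_k − (v_{k-1} + v_{k+1})/2 = 1 is v_k = −k^2. Adding homogeneous solution A + B k and matching boundaries gives v_k = k (38 − k). Substituting k = 32: v_32 = 32 · 6 = 192.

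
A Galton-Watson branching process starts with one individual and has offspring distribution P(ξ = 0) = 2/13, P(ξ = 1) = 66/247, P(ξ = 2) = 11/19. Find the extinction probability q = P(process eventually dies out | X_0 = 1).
q = 38/143

The pgf is f(s) = 2/13 + 66/247·s + 11/19·s². The extinction probability q is the smallest fixed point of f in [0, 1]. Setting s = f(s):
  11/19·s² + (66/247 − 1)·s + 2/13 = 0
  11/19·s² − (2/13 + 11/19)·s + 2/13 = 0
which factors as (s − 1)·(11/19·s − 2/13) = 0, giving roots s = 1 and s = (2/13)/(11/19) = 38/143.
Mean offspring μ = 66/247 + 2·11/19 = 352/247 > 1 (supercritical), so q < 1. The extinction probability is the smaller root: q = (2/13)/(11/19) = 38/143.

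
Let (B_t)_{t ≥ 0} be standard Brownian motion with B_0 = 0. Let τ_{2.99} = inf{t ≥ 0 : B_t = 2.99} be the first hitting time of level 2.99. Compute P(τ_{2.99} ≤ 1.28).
P(τ_{2.99} ≤ 1.28) = 2(1 − Φ(2.99/√1.28)) = 2(1 − Φ(2.6428)) ≈ 0.0082

By the reflection principle for standard BM, P(τ_b ≤ t) = 2 · P(B_t ≥ b). Since B_t ~ N(0, t), P(B_t ≥ 2.99) = 1 − Φ(2.99/√t) = 1 − Φ(2.99/√1.28) = 1 − Φ(2.6428) ≈ 0.00411. Doubling: P(τ_{2.99} ≤ 1.28) ≈ 2 · 0.00411 = 0.00822 ≈ 0.0082.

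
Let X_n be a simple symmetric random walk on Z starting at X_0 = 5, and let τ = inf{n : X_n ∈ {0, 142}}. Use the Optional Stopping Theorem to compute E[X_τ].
E[X_τ] = 5

X_n is a martingale and τ is a bounded-mean stopping time (indeed τ is finite a.s. with bounded expectation since the walk is in a bounded region). By the OST, E[X_τ] = E[X_0] = 5. Equivalently: E[X_τ] = 142 · P(hit 142 first) + 0 · P(hit 0 first) = 142 · (5/142) = 5.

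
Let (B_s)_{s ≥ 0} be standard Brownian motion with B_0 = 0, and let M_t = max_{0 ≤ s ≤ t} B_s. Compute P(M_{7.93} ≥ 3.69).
P(M_{7.93} ≥ 3.69) = 2·P(B_{7.93} ≥ 3.69) = 2(1 − Φ(3.69/√7.93)) ≈ 0.1901

By the reflection principle for Brownian motion, P(M_t ≥ a) = 2 · P(B_t ≥ a) for a ≥ 0. Since B_t ~ N(0, t), P(B_t ≥ 3.69) = 1 − Φ(3.69/√t) = 1 − Φ(3.69/√7.93) = 1 − Φ(1.3104). So
  P(M_{7.93} ≥ 3.69) = 2(1 − Φ(1.3104)) ≈ 0.1901.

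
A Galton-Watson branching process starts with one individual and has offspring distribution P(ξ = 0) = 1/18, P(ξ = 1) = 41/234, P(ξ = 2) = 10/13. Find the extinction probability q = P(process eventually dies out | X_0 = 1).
q = 13/180

The pgf is f(s) = 1/18 + 41/234·s + 10/13·s². The extinction probability q is the smallest fixed point of f in [0, 1]. Setting s = f(s):
  10/13·s² + (41/234 − 1)·s + 1/18 = 0
  10/13·s² − (1/18 + 10/13)·s + 1/18 = 0
which factors as (s − 1)·(10/13·s − 1/18) = 0, giving roots s = 1 and s = (1/18)/(10/13) = 13/180.
Mean offspring μ = 41/234 + 2·10/13 = 401/234 > 1 (supercritical), so q < 1. The extinction probability is the smaller root: q = (1/18)/(10/13) = 13/180.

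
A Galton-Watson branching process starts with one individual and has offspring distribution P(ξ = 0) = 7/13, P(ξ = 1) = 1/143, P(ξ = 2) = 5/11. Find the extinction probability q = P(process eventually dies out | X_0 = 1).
q = 1

Mean offspring μ = 0·7/13 + 1·1/143 + 2·5/11 = 131/143 ≤ 1. For μ ≤ 1 with offspring not concentrated at 1, the Galton-Watson process goes extinct almost surely, so q = 1.
(Algebraic check: The pgf is f(s) = 7/13 + 1/143·s + 5/11·s². The extinction probability q is the smallest fixed point of f in [0, 1]. Setting s = f(s):
  5/11·s² + (1/143 − 1)·s + 7/13 = 0
  5/11·s² − (7/13 + 5/11)·s + 7/13 = 0
which factors as (s − 1)·(5/11·s − 7/13) = 0, giving roots s = 1 and s = (7/13)/(5/11) = 77/65. Since 77/65 ≥ 1, the smallest root in [0, 1] is s = 1.)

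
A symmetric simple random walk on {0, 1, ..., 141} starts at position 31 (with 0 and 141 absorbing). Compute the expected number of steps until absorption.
E[τ | X_0 = 31] = 3410

Let v_k = E[τ | X_0 = k]. Boundary: v_0 = v_141 = 0. Recurrence: v_k = 1 + (v_{k-1} + v_{k+1})/2 for 1 ≤ k ≤ 140. The particular solution to v_k − (v_{k-1} + v_{k+1})/2 = 1 is v_k = −k^2. Adding homogeneous solution A + B k and matching boundaries gives v_k = k (141 − k). Substituting k = 31: v_31 = 31 · 110 = 3410.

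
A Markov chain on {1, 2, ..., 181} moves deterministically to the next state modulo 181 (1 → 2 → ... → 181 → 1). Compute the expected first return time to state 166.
E[T_166 | X_0 = 166] = 181

The chain cycles deterministically, so starting at state 166 it returns in exactly 181 steps. Equivalently, the stationary distribution is uniform π_j = 1/181 for every state j, so by Kac's formula E[T_166] = 1/π_166 = 181.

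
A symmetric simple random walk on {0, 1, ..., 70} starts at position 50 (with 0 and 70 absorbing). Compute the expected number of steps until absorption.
E[τ | X_0 = 50] = 1000

Let v_k = E[τ | X_0 = k]. Boundary: v_0 = v_70 = 0. Recurrence: v_k = 1 + (v_{k-1} + v_{k+1})/2 for 1 ≤ k ≤ 69. The particular solution to v_k − (v_{k-1} + v_{k+1})/2 = 1 is v_k = −k^2. Adding homogeneous solution A + B k and matching boundaries gives v_k = k (70 − k). Substituting k = 50: v_50 = 50 · 20 = 1000.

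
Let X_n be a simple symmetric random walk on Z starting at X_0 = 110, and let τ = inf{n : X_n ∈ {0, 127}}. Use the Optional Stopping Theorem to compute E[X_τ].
E[X_τ] = 110

X_n is a martingale and τ is a bounded-mean stopping time (indeed τ is finite a.s. with bounded expectation since the walk is in a bounded region). By the OST, E[X_τ] = E[X_0] = 110. Equivalently: E[X_τ] = 127 · P(hit 127 first) + 0 · P(hit 0 first) = 127 · (110/127) = 110.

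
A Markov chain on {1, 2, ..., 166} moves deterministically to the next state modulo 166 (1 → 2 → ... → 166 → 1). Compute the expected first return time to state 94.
E[T_94 | X_0 = 94] = 166

The chain cycles deterministically, so starting at state 94 it returns in exactly 166 steps. Equivalently, the stationary distribution is uniform π_j = 1/166 for every state j, so by Kac's formula E[T_94] = 1/π_94 = 166.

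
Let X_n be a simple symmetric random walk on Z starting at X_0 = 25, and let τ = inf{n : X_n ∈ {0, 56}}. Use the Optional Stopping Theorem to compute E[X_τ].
E[X_τ] = 25

X_n is a martingale and τ is a bounded-mean stopping time (indeed τ is finite a.s. with bounded expectation since the walk is in a bounded region). By the OST, E[X_τ] = E[X_0] = 25. Equivalently: E[X_τ] = 56 · P(hit 56 first) + 0 · P(hit 0 first) = 56 · (25/56) = 25.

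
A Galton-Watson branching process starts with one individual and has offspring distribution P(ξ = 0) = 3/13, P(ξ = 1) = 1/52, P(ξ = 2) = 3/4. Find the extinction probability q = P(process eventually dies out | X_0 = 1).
q = 4/13

The pgf is f(s) = 3/13 + 1/52·s + 3/4·s². The extinction probability q is the smallest fixed point of f in [0, 1]. Setting s = f(s):
  3/4·s² + (1/52 − 1)·s + 3/13 = 0
  3/4·s² − (3/13 + 3/4)·s + 3/13 = 0
which factors as (s − 1)·(3/4·s − 3/13) = 0, giving roots s = 1 and s = (3/13)/(3/4) = 4/13.
Mean offspring μ = 1/52 + 2·3/4 = 79/52 > 1 (supercritical), so q < 1. The extinction probability is the smaller root: q = (3/13)/(3/4) = 4/13.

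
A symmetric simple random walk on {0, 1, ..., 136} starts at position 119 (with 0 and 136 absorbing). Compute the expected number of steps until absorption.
E[τ | X_0 = 119] = 2023

Let v_k = E[τ | X_0 = k]. Boundary: v_0 = v_136 = 0. Recurrence: v_k = 1 + (v_{k-1} + v_{k+1})/2 for 1 ≤ k ≤ 135. The particular solution to v_k − (v_{k-1} + v_{k+1})/2 = 1 is v_k = −k^2. Adding homogeneous solution A + B k and matching boundaries gives v_k = k (136 − k). Substituting k = 119: v_119 = 119 · 17 = 2023.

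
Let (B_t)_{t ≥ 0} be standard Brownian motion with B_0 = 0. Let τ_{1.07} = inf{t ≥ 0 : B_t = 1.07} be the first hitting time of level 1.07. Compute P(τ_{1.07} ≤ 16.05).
P(τ_{1.07} ≤ 16.05) = 2(1 − Φ(1.07/√16.05)) = 2(1 − Φ(0.2671)) ≈ 0.7894

By the reflection principle for standard BM, P(τ_b ≤ t) = 2 · P(B_t ≥ b). Since B_t ~ N(0, t), P(B_t ≥ 1.07) = 1 − Φ(1.07/√t) = 1 − Φ(1.07/√16.05) = 1 − Φ(0.2671) ≈ 0.39470. Doubling: P(τ_{1.07} ≤ 16.05) ≈ 2 · 0.39470 = 0.78940 ≈ 0.7894.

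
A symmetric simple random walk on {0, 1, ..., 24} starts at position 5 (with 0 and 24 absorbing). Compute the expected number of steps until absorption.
E[τ | X_0 = 5] = 95

Let v_k = E[τ | X_0 = k]. Boundary: v_0 = v_24 = 0. Recurrence: v_k = 1 + (v_{k-1} + v_{k+1})/2 for 1 ≤ k ≤ 23. The particular solution to v_k − (v_{k-1} + v_{k+1})/2 = 1 is v_k = −k^2. Adding homogeneous solution A + B k and matching boundaries gives v_k = k (24 − k). Substituting k = 5: v_5 = 5 · 19 = 95.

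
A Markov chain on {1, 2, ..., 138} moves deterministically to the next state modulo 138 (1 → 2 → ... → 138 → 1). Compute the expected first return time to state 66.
E[T_66 | X_0 = 66] = 138

The chain cycles deterministically, so starting at state 66 it returns in exactly 138 steps. Equivalently, the stationary distribution is uniform π_j = 1/138 for every state j, so by Kac's formula E[T_66] = 1/π_66 = 138.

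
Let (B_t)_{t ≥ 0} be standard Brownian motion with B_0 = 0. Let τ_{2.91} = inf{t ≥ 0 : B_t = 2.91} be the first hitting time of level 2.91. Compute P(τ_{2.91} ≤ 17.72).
P(τ_{2.91} ≤ 17.72) = 2(1 − Φ(2.91/√17.72)) = 2(1 − Φ(0.6913)) ≈ 0.4894

By the reflection principle for standard BM, P(τ_b ≤ t) = 2 · P(B_t ≥ b). Since B_t ~ N(0, t), P(B_t ≥ 2.91) = 1 − Φ(2.91/√t) = 1 − Φ(2.91/√17.72) = 1 − Φ(0.6913) ≈ 0.24469. Doubling: P(τ_{2.91} ≤ 17.72) ≈ 2 · 0.24469 = 0.48938 ≈ 0.4894.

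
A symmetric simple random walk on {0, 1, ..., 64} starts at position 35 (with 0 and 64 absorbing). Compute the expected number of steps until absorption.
E[τ | X_0 = 35] = 1015

Let v_k = E[τ | X_0 = k]. Boundary: v_0 = v_64 = 0. Recurrence: v_k = 1 + (v_{k-1} + v_{k+1})/2 for 1 ≤ k ≤ 63. The particular solution to v_k − (v_{k-1} + v_{k+1})/2 = 1 is v_k = −k^2. Adding homogeneous solution A + B k and matching boundaries gives v_k = k (64 − k). Substituting k = 35: v_35 = 35 · 29 = 1015.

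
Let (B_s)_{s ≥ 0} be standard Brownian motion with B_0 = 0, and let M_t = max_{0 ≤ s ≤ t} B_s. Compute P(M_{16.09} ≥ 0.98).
P(M_{16.09} ≥ 0.98) = 2·P(B_{16.09} ≥ 0.98) = 2(1 − Φ(0.98/√16.09)) ≈ 0.8070

By the reflection principle for Brownian motion, P(M_t ≥ a) = 2 · P(B_t ≥ a) for a ≥ 0. Since B_t ~ N(0, t), P(B_t ≥ 0.98) = 1 − Φ(0.98/√t) = 1 − Φ(0.98/√16.09) = 1 − Φ(0.2443). So
  P(M_{16.09} ≥ 0.98) = 2(1 − Φ(0.2443)) ≈ 0.8070.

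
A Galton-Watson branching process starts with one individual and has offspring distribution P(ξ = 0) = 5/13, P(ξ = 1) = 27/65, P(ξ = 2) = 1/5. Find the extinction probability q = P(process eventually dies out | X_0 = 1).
q = 1

Mean offspring μ = 0·5/13 + 1·27/65 + 2·1/5 = 53/65 ≤ 1. For μ ≤ 1 with offspring not concentrated at 1, the Galton-Watson process goes extinct almost surely, so q = 1.
(Algebraic check: The pgf is f(s) = 5/13 + 27/65·s + 1/5·s². The extinction probability q is the smallest fixed point of f in [0, 1]. Setting s = f(s):
  1/5·s² + (27/65 − 1)·s + 5/13 = 0
  1/5·s² − (5/13 + 1/5)·s + 5/13 = 0
which factors as (s − 1)·(1/5·s − 5/13) = 0, giving roots s = 1 and s = (5/13)/(1/5) = 25/13. Since 25/13 ≥ 1, the smallest root in [0, 1] is s = 1.)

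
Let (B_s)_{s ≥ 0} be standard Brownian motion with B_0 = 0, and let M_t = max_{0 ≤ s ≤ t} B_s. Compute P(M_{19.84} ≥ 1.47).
P(M_{19.84} ≥ 1.47) = 2·P(B_{19.84} ≥ 1.47) = 2(1 − Φ(1.47/√19.84)) ≈ 0.7414

By the reflection principle for Brownian motion, P(M_t ≥ a) = 2 · P(B_t ≥ a) for a ≥ 0. Since B_t ~ N(0, t), P(B_t ≥ 1.47) = 1 − Φ(1.47/√t) = 1 − Φ(1.47/√19.84) = 1 − Φ(0.3300). So
  P(M_{19.84} ≥ 1.47) = 2(1 − Φ(0.3300)) ≈ 0.7414.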